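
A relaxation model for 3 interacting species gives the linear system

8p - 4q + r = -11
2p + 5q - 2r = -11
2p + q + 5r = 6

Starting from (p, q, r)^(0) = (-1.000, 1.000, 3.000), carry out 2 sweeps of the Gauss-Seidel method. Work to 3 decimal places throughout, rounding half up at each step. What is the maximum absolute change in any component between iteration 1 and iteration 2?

0.600

Iteration 1:
  p = (-11 - (-4)·1.000 - (1)·3.000) / (8) = -1.250
  q = (-11 - (2)·-1.250 - (-2)·3.000) / (5) = -0.500
  r = (6 - (2)·-1.250 - (1)·-0.500) / (5) = 1.800
Iteration 2:
  p = (-11 - (-4)·-0.500 - (1)·1.800) / (8) = -1.850
  q = (-11 - (2)·-1.850 - (-2)·1.800) / (5) = -0.740
  r = (6 - (2)·-1.850 - (1)·-0.740) / (5) = 2.088
Change: (-0.600, -0.240, 0.288) → max |·| = 0.600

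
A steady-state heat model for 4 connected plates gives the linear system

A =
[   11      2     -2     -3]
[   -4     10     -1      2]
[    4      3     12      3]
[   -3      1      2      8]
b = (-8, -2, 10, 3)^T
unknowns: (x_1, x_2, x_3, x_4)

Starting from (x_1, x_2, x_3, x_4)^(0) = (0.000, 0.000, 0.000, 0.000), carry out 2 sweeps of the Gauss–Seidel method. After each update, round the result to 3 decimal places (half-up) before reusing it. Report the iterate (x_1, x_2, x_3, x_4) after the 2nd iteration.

(-0.457, -0.236, 1.079, -0.037)

Iteration 1:
  x_1 = (-8 - (2)·0.000 - (-2)·0.000 - (-3)·0.000) / (11) = -0.727
  x_2 = (-2 - (-4)·-0.727 - (-1)·0.000 - (2)·0.000) / (10) = -0.491
  x_3 = (10 - (4)·-0.727 - (3)·-0.491 - (3)·0.000) / (12) = 1.198
  x_4 = (3 - (-3)·-0.727 - (1)·-0.491 - (2)·1.198) / (8) = -0.136
Iteration 2:
  x_1 = (-8 - (2)·-0.491 - (-2)·1.198 - (-3)·-0.136) / (11) = -0.457
  x_2 = (-2 - (-4)·-0.457 - (-1)·1.198 - (2)·-0.136) / (10) = -0.236
  x_3 = (10 - (4)·-0.457 - (3)·-0.236 - (3)·-0.136) / (12) = 1.079
  x_4 = (3 - (-3)·-0.457 - (1)·-0.236 - (2)·1.079) / (8) = -0.037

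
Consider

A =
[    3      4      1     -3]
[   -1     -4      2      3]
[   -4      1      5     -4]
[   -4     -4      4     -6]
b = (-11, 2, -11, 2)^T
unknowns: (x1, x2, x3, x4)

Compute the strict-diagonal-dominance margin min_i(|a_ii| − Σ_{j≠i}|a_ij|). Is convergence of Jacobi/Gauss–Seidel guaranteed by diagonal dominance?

row 1: |3| − (4+1+3) = -5
row 2: |-4| − (1+2+3) = -2
row 3: |5| − (4+1+4) = -4
row 4: |-6| − (4+4+4) = -6
minimum over rows = -6 → not strictly diagonally dominant

-6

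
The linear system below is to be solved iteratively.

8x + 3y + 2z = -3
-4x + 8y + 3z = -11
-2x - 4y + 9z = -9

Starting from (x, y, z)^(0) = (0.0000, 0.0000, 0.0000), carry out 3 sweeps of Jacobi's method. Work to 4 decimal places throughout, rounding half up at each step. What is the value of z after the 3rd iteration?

Iteration 1:
  x = (-3 - (3)·0.0000 - (2)·0.0000) / (8) = -0.3750
  y = (-11 - (-4)·0.0000 - (3)·0.0000) / (8) = -1.3750
  z = (-9 - (-2)·0.0000 - (-4)·0.0000) / (9) = -1.0000
Iteration 2:
  x = (-3 - (3)·-1.3750 - (2)·-1.0000) / (8) = 0.3906
  y = (-11 - (-4)·-0.3750 - (3)·-1.0000) / (8) = -1.1875
  z = (-9 - (-2)·-0.3750 - (-4)·-1.3750) / (9) = -1.6944
Iteration 3:
  x = (-3 - (3)·-1.1875 - (2)·-1.6944) / (8) = 0.4939
  y = (-11 - (-4)·0.3906 - (3)·-1.6944) / (8) = -0.5443
  z = (-9 - (-2)·0.3906 - (-4)·-1.1875) / (9) = -1.4410

-1.4410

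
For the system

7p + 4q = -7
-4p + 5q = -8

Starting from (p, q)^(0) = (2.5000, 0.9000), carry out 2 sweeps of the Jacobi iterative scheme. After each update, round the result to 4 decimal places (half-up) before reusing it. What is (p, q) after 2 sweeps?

(-1.2286, -2.8114)

Iteration 1:
  p = (-7 - (4)·0.9000) / (7) = -1.5143
  q = (-8 - (-4)·2.5000) / (5) = 0.4000
Iteration 2:
  p = (-7 - (4)·0.4000) / (7) = -1.2286
  q = (-8 - (-4)·-1.5143) / (5) = -2.8114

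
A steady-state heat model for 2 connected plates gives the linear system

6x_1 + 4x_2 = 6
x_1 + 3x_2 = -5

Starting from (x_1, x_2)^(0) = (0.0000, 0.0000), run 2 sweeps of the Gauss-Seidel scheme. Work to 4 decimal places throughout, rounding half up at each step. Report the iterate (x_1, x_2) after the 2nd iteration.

(2.3333, -2.4444)

Iteration 1:
  x_1 = (6 - (4)·0.0000) / (6) = 1.0000
  x_2 = (-5 - (1)·1.0000) / (3) = -2.0000
Iteration 2:
  x_1 = (6 - (4)·-2.0000) / (6) = 2.3333
  x_2 = (-5 - (1)·2.3333) / (3) = -2.4444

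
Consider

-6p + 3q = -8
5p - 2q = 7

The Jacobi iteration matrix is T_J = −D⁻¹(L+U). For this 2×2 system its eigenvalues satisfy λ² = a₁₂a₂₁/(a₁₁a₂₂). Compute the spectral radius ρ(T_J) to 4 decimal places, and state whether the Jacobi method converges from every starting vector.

1.1180

a₁₂a₂₁/(a₁₁a₂₂) = (3)·(5) / ((-6)·(-2)) = 1.250000
ρ = √|1.250000| = √1.250000 = 1.1180
ρ > 1, so Jacobi diverges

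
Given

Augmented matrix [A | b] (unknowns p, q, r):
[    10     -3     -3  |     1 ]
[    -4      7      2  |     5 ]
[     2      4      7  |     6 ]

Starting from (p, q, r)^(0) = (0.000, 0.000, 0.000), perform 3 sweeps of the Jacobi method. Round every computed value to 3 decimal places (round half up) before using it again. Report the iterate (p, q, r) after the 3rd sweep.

Iteration 1:
  p = (1 - (-3)·0.000 - (-3)·0.000) / (10) = 0.100
  q = (5 - (-4)·0.000 - (2)·0.000) / (7) = 0.714
  r = (6 - (2)·0.000 - (4)·0.000) / (7) = 0.857
Iteration 2:
  p = (1 - (-3)·0.714 - (-3)·0.857) / (10) = 0.571
  q = (5 - (-4)·0.100 - (2)·0.857) / (7) = 0.527
  r = (6 - (2)·0.100 - (4)·0.714) / (7) = 0.421
Iteration 3:
  p = (1 - (-3)·0.527 - (-3)·0.421) / (10) = 0.384
  q = (5 - (-4)·0.571 - (2)·0.421) / (7) = 0.920
  r = (6 - (2)·0.571 - (4)·0.527) / (7) = 0.393

(0.384, 0.920, 0.393)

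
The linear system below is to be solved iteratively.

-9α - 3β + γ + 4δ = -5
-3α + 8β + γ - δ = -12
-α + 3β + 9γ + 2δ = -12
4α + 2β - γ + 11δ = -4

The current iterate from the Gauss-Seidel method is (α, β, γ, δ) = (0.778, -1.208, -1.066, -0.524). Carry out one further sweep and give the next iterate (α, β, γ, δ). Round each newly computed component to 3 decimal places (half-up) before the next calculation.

One sweep:
  α = (-5 - (-3)·-1.208 - (1)·-1.066 - (4)·-0.524) / (-9) = 0.607
  β = (-12 - (-3)·0.607 - (1)·-1.066 - (-1)·-0.524) / (8) = -1.205
  γ = (-12 - (-1)·0.607 - (3)·-1.205 - (2)·-0.524) / (9) = -0.748
  δ = (-4 - (4)·0.607 - (2)·-1.205 - (-1)·-0.748) / (11) = -0.433

(0.607, -1.205, -0.748, -0.433)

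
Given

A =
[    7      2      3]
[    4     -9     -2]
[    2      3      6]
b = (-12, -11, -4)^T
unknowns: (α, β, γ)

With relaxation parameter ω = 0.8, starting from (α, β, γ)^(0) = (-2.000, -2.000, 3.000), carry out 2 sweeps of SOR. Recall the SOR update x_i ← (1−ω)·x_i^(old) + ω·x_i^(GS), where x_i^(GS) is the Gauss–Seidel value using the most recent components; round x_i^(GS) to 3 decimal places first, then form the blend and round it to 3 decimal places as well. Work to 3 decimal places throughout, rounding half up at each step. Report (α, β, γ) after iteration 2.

Iteration 1:
  α: GS value = (-12 - (2)·-2.000 - (3)·3.000) / (7) = -2.429;  α ← (1−ω)·-2.000 + ω·-2.429 = -2.343
  β: GS value = (-11 - (4)·-2.343 - (-2)·3.000) / (-9) = -0.486;  β ← (1−ω)·-2.000 + ω·-0.486 = -0.789
  γ: GS value = (-4 - (2)·-2.343 - (3)·-0.789) / (6) = 0.509;  γ ← (1−ω)·3.000 + ω·0.509 = 1.007
Iteration 2:
  α: GS value = (-12 - (2)·-0.789 - (3)·1.007) / (7) = -1.920;  α ← (1−ω)·-2.343 + ω·-1.920 = -2.005
  β: GS value = (-11 - (4)·-2.005 - (-2)·1.007) / (-9) = 0.107;  β ← (1−ω)·-0.789 + ω·0.107 = -0.072
  γ: GS value = (-4 - (2)·-2.005 - (3)·-0.072) / (6) = 0.038;  γ ← (1−ω)·1.007 + ω·0.038 = 0.232

(-2.005, -0.072, 0.232)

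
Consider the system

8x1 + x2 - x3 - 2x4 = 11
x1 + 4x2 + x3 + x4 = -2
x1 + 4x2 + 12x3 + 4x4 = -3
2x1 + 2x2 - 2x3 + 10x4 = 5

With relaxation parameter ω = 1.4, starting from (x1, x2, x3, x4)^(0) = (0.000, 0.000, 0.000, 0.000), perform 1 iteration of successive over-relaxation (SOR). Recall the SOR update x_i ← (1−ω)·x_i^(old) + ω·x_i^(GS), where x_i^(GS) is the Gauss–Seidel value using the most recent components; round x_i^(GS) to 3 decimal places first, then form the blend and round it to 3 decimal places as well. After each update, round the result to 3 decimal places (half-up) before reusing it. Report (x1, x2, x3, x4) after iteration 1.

Iteration 1:
  x1: GS value = (11 - (1)·0.000 - (-1)·0.000 - (-2)·0.000) / (8) = 1.375;  x1 ← (1−ω)·0.000 + ω·1.375 = 1.925
  x2: GS value = (-2 - (1)·1.925 - (1)·0.000 - (1)·0.000) / (4) = -0.981;  x2 ← (1−ω)·0.000 + ω·-0.981 = -1.373
  x3: GS value = (-3 - (1)·1.925 - (4)·-1.373 - (4)·0.000) / (12) = 0.047;  x3 ← (1−ω)·0.000 + ω·0.047 = 0.066
  x4: GS value = (5 - (2)·1.925 - (2)·-1.373 - (-2)·0.066) / (10) = 0.403;  x4 ← (1−ω)·0.000 + ω·0.403 = 0.564

(1.925, -1.373, 0.066, 0.564)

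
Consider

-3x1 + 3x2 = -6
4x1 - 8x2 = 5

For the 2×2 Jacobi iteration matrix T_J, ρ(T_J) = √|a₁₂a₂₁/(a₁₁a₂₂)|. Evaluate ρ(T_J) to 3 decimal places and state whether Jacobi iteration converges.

0.707

a₁₂a₂₁/(a₁₁a₂₂) = (3)·(4) / ((-3)·(-8)) = 0.500000
ρ = √|0.500000| = √0.500000 = 0.707
ρ < 1, so Jacobi converges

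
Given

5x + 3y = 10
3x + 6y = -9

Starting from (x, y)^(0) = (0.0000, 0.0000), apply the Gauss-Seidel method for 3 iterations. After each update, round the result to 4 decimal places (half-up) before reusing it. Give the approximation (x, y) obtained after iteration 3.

Iteration 1:
  x = (10 - (3)·0.0000) / (5) = 2.0000
  y = (-9 - (3)·2.0000) / (6) = -2.5000
Iteration 2:
  x = (10 - (3)·-2.5000) / (5) = 3.5000
  y = (-9 - (3)·3.5000) / (6) = -3.2500
Iteration 3:
  x = (10 - (3)·-3.2500) / (5) = 3.9500
  y = (-9 - (3)·3.9500) / (6) = -3.4750

(3.9500, -3.4750)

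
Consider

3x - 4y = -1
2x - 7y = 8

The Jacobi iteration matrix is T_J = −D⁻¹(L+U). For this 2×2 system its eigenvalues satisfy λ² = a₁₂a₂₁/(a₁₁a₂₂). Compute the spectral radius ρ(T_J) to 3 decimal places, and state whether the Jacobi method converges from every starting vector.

0.617

a₁₂a₂₁/(a₁₁a₂₂) = (-4)·(2) / ((3)·(-7)) = 0.380952
ρ = √|0.380952| = √0.380952 = 0.617
ρ < 1, so Jacobi converges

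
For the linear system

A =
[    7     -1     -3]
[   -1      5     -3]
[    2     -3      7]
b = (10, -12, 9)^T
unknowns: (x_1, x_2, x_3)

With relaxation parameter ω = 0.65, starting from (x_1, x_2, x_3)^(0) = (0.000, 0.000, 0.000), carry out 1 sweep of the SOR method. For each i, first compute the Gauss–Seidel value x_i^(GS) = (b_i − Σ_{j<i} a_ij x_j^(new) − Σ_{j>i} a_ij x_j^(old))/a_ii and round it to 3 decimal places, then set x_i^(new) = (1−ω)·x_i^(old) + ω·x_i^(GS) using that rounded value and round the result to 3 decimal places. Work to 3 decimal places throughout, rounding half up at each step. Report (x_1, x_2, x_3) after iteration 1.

(0.929, -1.439, 0.263)

Iteration 1:
  x_1: GS value = (10 - (-1)·0.000 - (-3)·0.000) / (7) = 1.429;  x_1 ← (1−ω)·0.000 + ω·1.429 = 0.929
  x_2: GS value = (-12 - (-1)·0.929 - (-3)·0.000) / (5) = -2.214;  x_2 ← (1−ω)·0.000 + ω·-2.214 = -1.439
  x_3: GS value = (9 - (2)·0.929 - (-3)·-1.439) / (7) = 0.404;  x_3 ← (1−ω)·0.000 + ω·0.404 = 0.263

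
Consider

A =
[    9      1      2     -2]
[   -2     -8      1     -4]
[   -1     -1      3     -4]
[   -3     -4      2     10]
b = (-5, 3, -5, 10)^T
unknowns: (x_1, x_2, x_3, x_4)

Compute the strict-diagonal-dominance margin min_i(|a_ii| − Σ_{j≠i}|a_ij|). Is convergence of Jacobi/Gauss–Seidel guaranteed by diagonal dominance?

row 1: |9| − (1+2+2) = 4
row 2: |-8| − (2+1+4) = 1
row 3: |3| − (1+1+4) = -3
row 4: |10| − (3+4+2) = 1
minimum over rows = -3 → not strictly diagonally dominant

-3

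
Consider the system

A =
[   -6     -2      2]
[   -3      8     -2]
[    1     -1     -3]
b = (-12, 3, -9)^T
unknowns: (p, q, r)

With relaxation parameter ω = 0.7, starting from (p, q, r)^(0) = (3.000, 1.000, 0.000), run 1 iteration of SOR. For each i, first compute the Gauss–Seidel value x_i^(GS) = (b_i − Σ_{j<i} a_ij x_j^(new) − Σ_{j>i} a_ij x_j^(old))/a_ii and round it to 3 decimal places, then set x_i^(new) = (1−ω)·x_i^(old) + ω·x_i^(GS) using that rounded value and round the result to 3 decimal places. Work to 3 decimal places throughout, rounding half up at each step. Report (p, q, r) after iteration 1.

Iteration 1:
  p: GS value = (-12 - (-2)·1.000 - (2)·0.000) / (-6) = 1.667;  p ← (1−ω)·3.000 + ω·1.667 = 2.067
  q: GS value = (3 - (-3)·2.067 - (-2)·0.000) / (8) = 1.150;  q ← (1−ω)·1.000 + ω·1.150 = 1.105
  r: GS value = (-9 - (1)·2.067 - (-1)·1.105) / (-3) = 3.321;  r ← (1−ω)·0.000 + ω·3.321 = 2.325

(2.067, 1.105, 2.325)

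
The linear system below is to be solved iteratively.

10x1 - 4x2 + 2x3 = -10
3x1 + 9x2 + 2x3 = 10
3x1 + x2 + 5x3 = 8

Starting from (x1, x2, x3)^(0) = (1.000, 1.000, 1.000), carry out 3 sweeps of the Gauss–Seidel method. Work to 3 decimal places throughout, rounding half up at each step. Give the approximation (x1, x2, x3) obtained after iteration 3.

(-0.988, 1.008, 1.991)

Iteration 1:
  x1 = (-10 - (-4)·1.000 - (2)·1.000) / (10) = -0.800
  x2 = (10 - (3)·-0.800 - (2)·1.000) / (9) = 1.156
  x3 = (8 - (3)·-0.800 - (1)·1.156) / (5) = 1.849
Iteration 2:
  x1 = (-10 - (-4)·1.156 - (2)·1.849) / (10) = -0.907
  x2 = (10 - (3)·-0.907 - (2)·1.849) / (9) = 1.003
  x3 = (8 - (3)·-0.907 - (1)·1.003) / (5) = 1.944
Iteration 3:
  x1 = (-10 - (-4)·1.003 - (2)·1.944) / (10) = -0.988
  x2 = (10 - (3)·-0.988 - (2)·1.944) / (9) = 1.008
  x3 = (8 - (3)·-0.988 - (1)·1.008) / (5) = 1.991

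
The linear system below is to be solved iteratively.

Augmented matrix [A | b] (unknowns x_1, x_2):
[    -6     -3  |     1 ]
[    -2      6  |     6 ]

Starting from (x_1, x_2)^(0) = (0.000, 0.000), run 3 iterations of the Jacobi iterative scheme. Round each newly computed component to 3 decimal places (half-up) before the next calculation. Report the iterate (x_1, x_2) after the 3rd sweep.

Iteration 1:
  x_1 = (1 - (-3)·0.000) / (-6) = -0.167
  x_2 = (6 - (-2)·0.000) / (6) = 1.000
Iteration 2:
  x_1 = (1 - (-3)·1.000) / (-6) = -0.667
  x_2 = (6 - (-2)·-0.167) / (6) = 0.944
Iteration 3:
  x_1 = (1 - (-3)·0.944) / (-6) = -0.639
  x_2 = (6 - (-2)·-0.667) / (6) = 0.778

(-0.639, 0.778)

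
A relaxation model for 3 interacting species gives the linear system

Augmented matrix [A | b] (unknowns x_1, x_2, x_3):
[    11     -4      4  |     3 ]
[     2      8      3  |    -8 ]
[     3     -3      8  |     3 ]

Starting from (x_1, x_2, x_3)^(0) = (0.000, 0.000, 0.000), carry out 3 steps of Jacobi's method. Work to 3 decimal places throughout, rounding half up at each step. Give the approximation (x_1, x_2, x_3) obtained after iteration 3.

(-0.130, -0.905, 0.007)

Iteration 1:
  x_1 = (3 - (-4)·0.000 - (4)·0.000) / (11) = 0.273
  x_2 = (-8 - (2)·0.000 - (3)·0.000) / (8) = -1.000
  x_3 = (3 - (3)·0.000 - (-3)·0.000) / (8) = 0.375
Iteration 2:
  x_1 = (3 - (-4)·-1.000 - (4)·0.375) / (11) = -0.227
  x_2 = (-8 - (2)·0.273 - (3)·0.375) / (8) = -1.209
  x_3 = (3 - (3)·0.273 - (-3)·-1.000) / (8) = -0.102
Iteration 3:
  x_1 = (3 - (-4)·-1.209 - (4)·-0.102) / (11) = -0.130
  x_2 = (-8 - (2)·-0.227 - (3)·-0.102) / (8) = -0.905
  x_3 = (3 - (3)·-0.227 - (-3)·-1.209) / (8) = 0.007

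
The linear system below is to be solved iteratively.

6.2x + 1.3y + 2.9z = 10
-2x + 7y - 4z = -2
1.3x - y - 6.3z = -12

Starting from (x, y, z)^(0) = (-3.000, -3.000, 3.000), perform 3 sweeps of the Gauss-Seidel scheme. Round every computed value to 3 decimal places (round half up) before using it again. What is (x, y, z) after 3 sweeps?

Iteration 1:
  x = (10 - (1.3)·-3.000 - (2.9)·3.000) / (6.2) = 0.839
  y = (-2 - (-2)·0.839 - (-4)·3.000) / (7) = 1.668
  z = (-12 - (1.3)·0.839 - (-1)·1.668) / (-6.3) = 1.813
Iteration 2:
  x = (10 - (1.3)·1.668 - (2.9)·1.813) / (6.2) = 0.415
  y = (-2 - (-2)·0.415 - (-4)·1.813) / (7) = 0.869
  z = (-12 - (1.3)·0.415 - (-1)·0.869) / (-6.3) = 1.852
Iteration 3:
  x = (10 - (1.3)·0.869 - (2.9)·1.852) / (6.2) = 0.564
  y = (-2 - (-2)·0.564 - (-4)·1.852) / (7) = 0.934
  z = (-12 - (1.3)·0.564 - (-1)·0.934) / (-6.3) = 1.873

(0.564, 0.934, 1.873)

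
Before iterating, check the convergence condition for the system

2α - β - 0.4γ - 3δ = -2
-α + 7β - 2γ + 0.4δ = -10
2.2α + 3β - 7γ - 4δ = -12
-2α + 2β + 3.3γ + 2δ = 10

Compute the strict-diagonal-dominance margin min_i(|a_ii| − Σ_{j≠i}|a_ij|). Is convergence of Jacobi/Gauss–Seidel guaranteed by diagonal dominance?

-5.3

row 1: |2| − (1+0.4+3) = -2.4
row 2: |7| − (1+2+0.4) = 3.6
row 3: |-7| − (2.2+3+4) = -2.2
row 4: |2| − (2+2+3.3) = -5.3
minimum over rows = -5.3 → not strictly diagonally dominant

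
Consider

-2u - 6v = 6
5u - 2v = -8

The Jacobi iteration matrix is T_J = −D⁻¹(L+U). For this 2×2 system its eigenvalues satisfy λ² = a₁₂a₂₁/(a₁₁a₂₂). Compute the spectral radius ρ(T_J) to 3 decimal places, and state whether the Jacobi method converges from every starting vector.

a₁₂a₂₁/(a₁₁a₂₂) = (-6)·(5) / ((-2)·(-2)) = -7.500000
ρ = √|-7.500000| = √7.500000 = 2.739
ρ > 1, so Jacobi diverges

2.739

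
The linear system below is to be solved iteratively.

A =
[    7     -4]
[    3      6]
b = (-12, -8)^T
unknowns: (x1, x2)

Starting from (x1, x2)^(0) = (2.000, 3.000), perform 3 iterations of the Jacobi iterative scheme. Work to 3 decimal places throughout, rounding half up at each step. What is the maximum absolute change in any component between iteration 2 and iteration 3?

Iteration 1:
  x1 = (-12 - (-4)·3.000) / (7) = 0.000
  x2 = (-8 - (3)·2.000) / (6) = -2.333
Iteration 2:
  x1 = (-12 - (-4)·-2.333) / (7) = -3.047
  x2 = (-8 - (3)·0.000) / (6) = -1.333
Iteration 3:
  x1 = (-12 - (-4)·-1.333) / (7) = -2.476
  x2 = (-8 - (3)·-3.047) / (6) = 0.190
Change: (0.571, 1.523) → max |·| = 1.523

1.523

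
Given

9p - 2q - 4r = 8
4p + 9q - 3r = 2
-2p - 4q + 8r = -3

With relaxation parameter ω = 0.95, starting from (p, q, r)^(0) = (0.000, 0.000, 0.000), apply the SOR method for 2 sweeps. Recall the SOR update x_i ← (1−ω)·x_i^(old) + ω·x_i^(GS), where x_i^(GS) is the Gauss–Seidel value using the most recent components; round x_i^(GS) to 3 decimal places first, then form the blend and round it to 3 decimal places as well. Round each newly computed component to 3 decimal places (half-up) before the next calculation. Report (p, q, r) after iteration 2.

(0.761, -0.189, -0.276)

Iteration 1:
  p: GS value = (8 - (-2)·0.000 - (-4)·0.000) / (9) = 0.889;  p ← (1−ω)·0.000 + ω·0.889 = 0.845
  q: GS value = (2 - (4)·0.845 - (-3)·0.000) / (9) = -0.153;  q ← (1−ω)·0.000 + ω·-0.153 = -0.145
  r: GS value = (-3 - (-2)·0.845 - (-4)·-0.145) / (8) = -0.236;  r ← (1−ω)·0.000 + ω·-0.236 = -0.224
Iteration 2:
  p: GS value = (8 - (-2)·-0.145 - (-4)·-0.224) / (9) = 0.757;  p ← (1−ω)·0.845 + ω·0.757 = 0.761
  q: GS value = (2 - (4)·0.761 - (-3)·-0.224) / (9) = -0.191;  q ← (1−ω)·-0.145 + ω·-0.191 = -0.189
  r: GS value = (-3 - (-2)·0.761 - (-4)·-0.189) / (8) = -0.279;  r ← (1−ω)·-0.224 + ω·-0.279 = -0.276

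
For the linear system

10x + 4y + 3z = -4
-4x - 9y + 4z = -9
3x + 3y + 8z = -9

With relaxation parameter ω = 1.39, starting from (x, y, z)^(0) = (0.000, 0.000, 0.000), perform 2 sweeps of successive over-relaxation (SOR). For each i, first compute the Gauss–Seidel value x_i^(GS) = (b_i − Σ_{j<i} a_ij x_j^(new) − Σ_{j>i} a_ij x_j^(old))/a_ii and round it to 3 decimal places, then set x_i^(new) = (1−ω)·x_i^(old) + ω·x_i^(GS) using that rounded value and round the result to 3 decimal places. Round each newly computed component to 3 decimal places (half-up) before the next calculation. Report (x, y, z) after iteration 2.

Iteration 1:
  x: GS value = (-4 - (4)·0.000 - (3)·0.000) / (10) = -0.400;  x ← (1−ω)·0.000 + ω·-0.400 = -0.556
  y: GS value = (-9 - (-4)·-0.556 - (4)·0.000) / (-9) = 1.247;  y ← (1−ω)·0.000 + ω·1.247 = 1.733
  z: GS value = (-9 - (3)·-0.556 - (3)·1.733) / (8) = -1.566;  z ← (1−ω)·0.000 + ω·-1.566 = -2.177
Iteration 2:
  x: GS value = (-4 - (4)·1.733 - (3)·-2.177) / (10) = -0.440;  x ← (1−ω)·-0.556 + ω·-0.440 = -0.395
  y: GS value = (-9 - (-4)·-0.395 - (4)·-2.177) / (-9) = 0.208;  y ← (1−ω)·1.733 + ω·0.208 = -0.387
  z: GS value = (-9 - (3)·-0.395 - (3)·-0.387) / (8) = -0.832;  z ← (1−ω)·-2.177 + ω·-0.832 = -0.307

(-0.395, -0.387, -0.307)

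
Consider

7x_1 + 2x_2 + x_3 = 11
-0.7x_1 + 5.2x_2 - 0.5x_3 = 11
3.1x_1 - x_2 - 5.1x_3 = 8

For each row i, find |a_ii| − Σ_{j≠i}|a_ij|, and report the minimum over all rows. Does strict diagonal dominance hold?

row 1: |7| − (2+1) = 4
row 2: |5.2| − (0.7+0.5) = 4
row 3: |-5.1| − (3.1+1) = 1
minimum over rows = 1 → strictly diagonally dominant (convergence guaranteed)

1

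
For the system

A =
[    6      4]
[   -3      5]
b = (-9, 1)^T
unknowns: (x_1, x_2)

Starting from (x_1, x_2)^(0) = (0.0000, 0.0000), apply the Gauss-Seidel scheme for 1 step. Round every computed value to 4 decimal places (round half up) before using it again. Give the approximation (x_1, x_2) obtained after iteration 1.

(-1.5000, -0.7000)

Iteration 1:
  x_1 = (-9 - (4)·0.0000) / (6) = -1.5000
  x_2 = (1 - (-3)·-1.5000) / (5) = -0.7000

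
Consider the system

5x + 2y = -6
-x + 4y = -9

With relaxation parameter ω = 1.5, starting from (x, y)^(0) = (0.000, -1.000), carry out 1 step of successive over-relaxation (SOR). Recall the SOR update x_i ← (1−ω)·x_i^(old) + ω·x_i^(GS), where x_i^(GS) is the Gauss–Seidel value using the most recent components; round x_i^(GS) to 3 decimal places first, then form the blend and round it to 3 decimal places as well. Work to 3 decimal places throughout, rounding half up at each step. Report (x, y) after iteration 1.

Iteration 1:
  x: GS value = (-6 - (2)·-1.000) / (5) = -0.800;  x ← (1−ω)·0.000 + ω·-0.800 = -1.200
  y: GS value = (-9 - (-1)·-1.200) / (4) = -2.550;  y ← (1−ω)·-1.000 + ω·-2.550 = -3.325

(-1.200, -3.325)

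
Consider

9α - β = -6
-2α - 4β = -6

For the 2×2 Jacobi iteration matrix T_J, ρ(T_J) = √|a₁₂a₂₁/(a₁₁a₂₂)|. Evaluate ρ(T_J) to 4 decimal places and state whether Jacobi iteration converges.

a₁₂a₂₁/(a₁₁a₂₂) = (-1)·(-2) / ((9)·(-4)) = -0.055556
ρ = √|-0.055556| = √0.055556 = 0.2357
ρ < 1, so Jacobi converges

0.2357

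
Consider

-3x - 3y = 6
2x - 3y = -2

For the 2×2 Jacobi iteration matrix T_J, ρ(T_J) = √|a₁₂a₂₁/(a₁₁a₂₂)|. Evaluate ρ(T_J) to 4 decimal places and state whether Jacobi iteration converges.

0.8165

a₁₂a₂₁/(a₁₁a₂₂) = (-3)·(2) / ((-3)·(-3)) = -0.666667
ρ = √|-0.666667| = √0.666667 = 0.8165
ρ < 1, so Jacobi converges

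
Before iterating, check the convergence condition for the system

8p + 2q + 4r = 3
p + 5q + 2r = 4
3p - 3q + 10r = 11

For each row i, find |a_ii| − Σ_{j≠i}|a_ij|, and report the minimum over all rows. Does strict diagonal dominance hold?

2

row 1: |8| − (2+4) = 2
row 2: |5| − (1+2) = 2
row 3: |10| − (3+3) = 4
minimum over rows = 2 → strictly diagonally dominant (convergence guaranteed)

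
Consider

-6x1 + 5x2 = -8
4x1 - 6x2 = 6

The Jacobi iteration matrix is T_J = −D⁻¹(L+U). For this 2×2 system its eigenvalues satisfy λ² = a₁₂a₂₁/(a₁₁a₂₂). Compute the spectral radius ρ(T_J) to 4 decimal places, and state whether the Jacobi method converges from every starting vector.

0.7454

a₁₂a₂₁/(a₁₁a₂₂) = (5)·(4) / ((-6)·(-6)) = 0.555556
ρ = √|0.555556| = √0.555556 = 0.7454
ρ < 1, so Jacobi converges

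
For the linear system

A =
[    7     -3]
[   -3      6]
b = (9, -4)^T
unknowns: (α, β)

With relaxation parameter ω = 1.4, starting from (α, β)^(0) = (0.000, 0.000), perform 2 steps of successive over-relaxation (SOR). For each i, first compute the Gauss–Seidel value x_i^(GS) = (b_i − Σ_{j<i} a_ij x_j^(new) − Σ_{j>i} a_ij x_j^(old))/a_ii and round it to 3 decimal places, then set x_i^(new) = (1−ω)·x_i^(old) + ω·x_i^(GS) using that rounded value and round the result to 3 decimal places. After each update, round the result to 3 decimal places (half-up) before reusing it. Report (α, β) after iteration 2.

Iteration 1:
  α: GS value = (9 - (-3)·0.000) / (7) = 1.286;  α ← (1−ω)·0.000 + ω·1.286 = 1.800
  β: GS value = (-4 - (-3)·1.800) / (6) = 0.233;  β ← (1−ω)·0.000 + ω·0.233 = 0.326
Iteration 2:
  α: GS value = (9 - (-3)·0.326) / (7) = 1.425;  α ← (1−ω)·1.800 + ω·1.425 = 1.275
  β: GS value = (-4 - (-3)·1.275) / (6) = -0.029;  β ← (1−ω)·0.326 + ω·-0.029 = -0.171

(1.275, -0.171)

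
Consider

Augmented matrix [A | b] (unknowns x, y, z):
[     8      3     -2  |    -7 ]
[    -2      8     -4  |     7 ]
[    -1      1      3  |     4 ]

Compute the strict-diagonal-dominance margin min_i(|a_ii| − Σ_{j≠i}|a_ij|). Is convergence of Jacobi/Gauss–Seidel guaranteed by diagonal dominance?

row 1: |8| − (3+2) = 3
row 2: |8| − (2+4) = 2
row 3: |3| − (1+1) = 1
minimum over rows = 1 → strictly diagonally dominant (convergence guaranteed)

1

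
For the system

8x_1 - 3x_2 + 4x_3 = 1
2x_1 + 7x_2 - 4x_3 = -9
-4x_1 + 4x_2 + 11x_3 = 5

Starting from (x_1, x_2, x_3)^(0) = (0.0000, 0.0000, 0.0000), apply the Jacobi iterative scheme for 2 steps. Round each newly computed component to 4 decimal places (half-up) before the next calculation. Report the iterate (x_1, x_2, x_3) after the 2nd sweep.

Iteration 1:
  x_1 = (1 - (-3)·0.0000 - (4)·0.0000) / (8) = 0.1250
  x_2 = (-9 - (2)·0.0000 - (-4)·0.0000) / (7) = -1.2857
  x_3 = (5 - (-4)·0.0000 - (4)·0.0000) / (11) = 0.4545
Iteration 2:
  x_1 = (1 - (-3)·-1.2857 - (4)·0.4545) / (8) = -0.5844
  x_2 = (-9 - (2)·0.1250 - (-4)·0.4545) / (7) = -1.0617
  x_3 = (5 - (-4)·0.1250 - (4)·-1.2857) / (11) = 0.9675

(-0.5844, -1.0617, 0.9675)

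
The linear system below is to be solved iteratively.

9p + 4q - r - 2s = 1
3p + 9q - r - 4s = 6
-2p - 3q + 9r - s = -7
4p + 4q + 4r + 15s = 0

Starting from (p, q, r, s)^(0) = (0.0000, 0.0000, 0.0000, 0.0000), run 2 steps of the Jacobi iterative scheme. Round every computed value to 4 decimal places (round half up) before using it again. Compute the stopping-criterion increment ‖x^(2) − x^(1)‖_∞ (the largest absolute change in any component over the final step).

0.3827

Iteration 1:
  p = (1 - (4)·0.0000 - (-1)·0.0000 - (-2)·0.0000) / (9) = 0.1111
  q = (6 - (3)·0.0000 - (-1)·0.0000 - (-4)·0.0000) / (9) = 0.6667
  r = (-7 - (-2)·0.0000 - (-3)·0.0000 - (-1)·0.0000) / (9) = -0.7778
  s = (0 - (4)·0.0000 - (4)·0.0000 - (4)·0.0000) / (15) = 0.0000
Iteration 2:
  p = (1 - (4)·0.6667 - (-1)·-0.7778 - (-2)·0.0000) / (9) = -0.2716
  q = (6 - (3)·0.1111 - (-1)·-0.7778 - (-4)·0.0000) / (9) = 0.5432
  r = (-7 - (-2)·0.1111 - (-3)·0.6667 - (-1)·0.0000) / (9) = -0.5309
  s = (0 - (4)·0.1111 - (4)·0.6667 - (4)·-0.7778) / (15) = 0.0000
Change: (-0.3827, -0.1235, 0.2469, 0.0000) → max |·| = 0.3827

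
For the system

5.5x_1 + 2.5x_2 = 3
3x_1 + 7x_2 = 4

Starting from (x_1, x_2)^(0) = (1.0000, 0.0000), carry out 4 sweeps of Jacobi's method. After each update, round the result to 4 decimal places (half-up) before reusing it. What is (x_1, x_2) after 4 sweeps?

Iteration 1:
  x_1 = (3 - (2.5)·0.0000) / (5.5) = 0.5455
  x_2 = (4 - (3)·1.0000) / (7) = 0.1429
Iteration 2:
  x_1 = (3 - (2.5)·0.1429) / (5.5) = 0.4805
  x_2 = (4 - (3)·0.5455) / (7) = 0.3376
Iteration 3:
  x_1 = (3 - (2.5)·0.3376) / (5.5) = 0.3920
  x_2 = (4 - (3)·0.4805) / (7) = 0.3655
Iteration 4:
  x_1 = (3 - (2.5)·0.3655) / (5.5) = 0.3793
  x_2 = (4 - (3)·0.3920) / (7) = 0.4034

(0.3793, 0.4034)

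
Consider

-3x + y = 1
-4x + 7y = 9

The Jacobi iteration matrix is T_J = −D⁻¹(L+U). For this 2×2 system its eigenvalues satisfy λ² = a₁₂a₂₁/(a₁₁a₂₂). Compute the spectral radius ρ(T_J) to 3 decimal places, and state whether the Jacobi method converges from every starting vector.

a₁₂a₂₁/(a₁₁a₂₂) = (1)·(-4) / ((-3)·(7)) = 0.190476
ρ = √|0.190476| = √0.190476 = 0.436
ρ < 1, so Jacobi converges

0.436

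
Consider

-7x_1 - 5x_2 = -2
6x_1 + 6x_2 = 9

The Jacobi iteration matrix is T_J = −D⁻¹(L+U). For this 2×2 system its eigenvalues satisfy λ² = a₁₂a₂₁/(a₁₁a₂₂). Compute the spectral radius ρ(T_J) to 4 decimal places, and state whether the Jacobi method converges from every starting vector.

0.8452

a₁₂a₂₁/(a₁₁a₂₂) = (-5)·(6) / ((-7)·(6)) = 0.714286
ρ = √|0.714286| = √0.714286 = 0.8452
ρ < 1, so Jacobi converges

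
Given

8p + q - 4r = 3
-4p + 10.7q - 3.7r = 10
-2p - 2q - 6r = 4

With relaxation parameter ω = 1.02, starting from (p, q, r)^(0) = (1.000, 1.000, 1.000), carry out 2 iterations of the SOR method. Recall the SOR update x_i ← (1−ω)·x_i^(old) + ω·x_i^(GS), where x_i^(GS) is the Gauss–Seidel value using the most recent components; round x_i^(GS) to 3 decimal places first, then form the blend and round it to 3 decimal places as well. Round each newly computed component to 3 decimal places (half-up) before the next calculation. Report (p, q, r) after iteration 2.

Iteration 1:
  p: GS value = (3 - (1)·1.000 - (-4)·1.000) / (8) = 0.750;  p ← (1−ω)·1.000 + ω·0.750 = 0.745
  q: GS value = (10 - (-4)·0.745 - (-3.7)·1.000) / (10.7) = 1.559;  q ← (1−ω)·1.000 + ω·1.559 = 1.570
  r: GS value = (4 - (-2)·0.745 - (-2)·1.570) / (-6) = -1.438;  r ← (1−ω)·1.000 + ω·-1.438 = -1.487
Iteration 2:
  p: GS value = (3 - (1)·1.570 - (-4)·-1.487) / (8) = -0.565;  p ← (1−ω)·0.745 + ω·-0.565 = -0.591
  q: GS value = (10 - (-4)·-0.591 - (-3.7)·-1.487) / (10.7) = 0.199;  q ← (1−ω)·1.570 + ω·0.199 = 0.172
  r: GS value = (4 - (-2)·-0.591 - (-2)·0.172) / (-6) = -0.527;  r ← (1−ω)·-1.487 + ω·-0.527 = -0.508

(-0.591, 0.172, -0.508)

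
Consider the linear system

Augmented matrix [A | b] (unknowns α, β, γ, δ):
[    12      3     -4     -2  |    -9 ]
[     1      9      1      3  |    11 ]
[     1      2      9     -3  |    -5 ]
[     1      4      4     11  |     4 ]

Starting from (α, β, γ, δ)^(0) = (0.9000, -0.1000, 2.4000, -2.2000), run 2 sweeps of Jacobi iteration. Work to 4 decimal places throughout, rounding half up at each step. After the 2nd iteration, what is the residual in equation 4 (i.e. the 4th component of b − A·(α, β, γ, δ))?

0.1710

Iteration 1:
  α = (-9 - (3)·-0.1000 - (-4)·2.4000 - (-2)·-2.2000) / (12) = -0.2917
  β = (11 - (1)·0.9000 - (1)·2.4000 - (3)·-2.2000) / (9) = 1.5889
  γ = (-5 - (1)·0.9000 - (2)·-0.1000 - (-3)·-2.2000) / (9) = -1.3667
  δ = (4 - (1)·0.9000 - (4)·-0.1000 - (4)·2.4000) / (11) = -0.5545
Iteration 2:
  α = (-9 - (3)·1.5889 - (-4)·-1.3667 - (-2)·-0.5545) / (12) = -1.6952
  β = (11 - (1)·-0.2917 - (1)·-1.3667 - (3)·-0.5545) / (9) = 1.5913
  γ = (-5 - (1)·-0.2917 - (2)·1.5889 - (-3)·-0.5545) / (9) = -1.0611
  δ = (4 - (1)·-0.2917 - (4)·1.5889 - (4)·-1.3667) / (11) = 0.3094
Residual b − A·x = (2.9429, -1.4936, 3.9907, 0.1710)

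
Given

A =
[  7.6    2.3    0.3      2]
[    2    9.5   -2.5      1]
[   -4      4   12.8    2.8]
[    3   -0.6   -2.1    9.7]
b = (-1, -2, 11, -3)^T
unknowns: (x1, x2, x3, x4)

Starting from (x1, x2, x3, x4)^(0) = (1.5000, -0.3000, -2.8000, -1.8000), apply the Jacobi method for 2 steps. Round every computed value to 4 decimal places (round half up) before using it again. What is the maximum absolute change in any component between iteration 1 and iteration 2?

Iteration 1:
  x1 = (-1 - (2.3)·-0.3000 - (0.3)·-2.8000 - (2)·-1.8000) / (7.6) = 0.5434
  x2 = (-2 - (2)·1.5000 - (-2.5)·-2.8000 - (1)·-1.8000) / (9.5) = -1.0737
  x3 = (11 - (-4)·1.5000 - (4)·-0.3000 - (2.8)·-1.8000) / (12.8) = 1.8156
  x4 = (-3 - (3)·1.5000 - (-0.6)·-0.3000 - (-2.1)·-2.8000) / (9.7) = -1.3979
Iteration 2:
  x1 = (-1 - (2.3)·-1.0737 - (0.3)·1.8156 - (2)·-1.3979) / (7.6) = 0.4896
  x2 = (-2 - (2)·0.5434 - (-2.5)·1.8156 - (1)·-1.3979) / (9.5) = 0.3000
  x3 = (11 - (-4)·0.5434 - (4)·-1.0737 - (2.8)·-1.3979) / (12.8) = 1.6705
  x4 = (-3 - (3)·0.5434 - (-0.6)·-1.0737 - (-2.1)·1.8156) / (9.7) = -0.1507
Change: (-0.0538, 1.3737, -0.1451, 1.2472) → max |·| = 1.3737

1.3737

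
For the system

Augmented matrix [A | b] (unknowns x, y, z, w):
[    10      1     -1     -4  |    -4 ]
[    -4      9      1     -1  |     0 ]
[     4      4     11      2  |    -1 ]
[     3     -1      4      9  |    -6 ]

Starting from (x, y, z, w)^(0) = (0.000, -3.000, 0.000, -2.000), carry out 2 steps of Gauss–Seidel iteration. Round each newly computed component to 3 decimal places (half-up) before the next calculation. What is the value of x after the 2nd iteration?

Iteration 1:
  x = (-4 - (1)·-3.000 - (-1)·0.000 - (-4)·-2.000) / (10) = -0.900
  y = (0 - (-4)·-0.900 - (1)·0.000 - (-1)·-2.000) / (9) = -0.622
  z = (-1 - (4)·-0.900 - (4)·-0.622 - (2)·-2.000) / (11) = 0.826
  w = (-6 - (3)·-0.900 - (-1)·-0.622 - (4)·0.826) / (9) = -0.803
Iteration 2:
  x = (-4 - (1)·-0.622 - (-1)·0.826 - (-4)·-0.803) / (10) = -0.576
  y = (0 - (-4)·-0.576 - (1)·0.826 - (-1)·-0.803) / (9) = -0.437
  z = (-1 - (4)·-0.576 - (4)·-0.437 - (2)·-0.803) / (11) = 0.423
  w = (-6 - (3)·-0.576 - (-1)·-0.437 - (4)·0.423) / (9) = -0.711

-0.576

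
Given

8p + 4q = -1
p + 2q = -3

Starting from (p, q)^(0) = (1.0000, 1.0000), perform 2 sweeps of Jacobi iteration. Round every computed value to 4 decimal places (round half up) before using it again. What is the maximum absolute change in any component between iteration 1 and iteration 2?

1.5000

Iteration 1:
  p = (-1 - (4)·1.0000) / (8) = -0.6250
  q = (-3 - (1)·1.0000) / (2) = -2.0000
Iteration 2:
  p = (-1 - (4)·-2.0000) / (8) = 0.8750
  q = (-3 - (1)·-0.6250) / (2) = -1.1875
Change: (1.5000, 0.8125) → max |·| = 1.5000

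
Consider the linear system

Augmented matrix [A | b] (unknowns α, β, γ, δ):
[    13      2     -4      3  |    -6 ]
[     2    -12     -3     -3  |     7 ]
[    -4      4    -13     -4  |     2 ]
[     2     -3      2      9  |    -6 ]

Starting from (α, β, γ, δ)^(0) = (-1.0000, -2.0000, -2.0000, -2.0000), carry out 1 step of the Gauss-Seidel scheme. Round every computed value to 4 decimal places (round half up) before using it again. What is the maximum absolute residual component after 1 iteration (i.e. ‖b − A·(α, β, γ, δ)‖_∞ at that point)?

12.1307

Iteration 1:
  α = (-6 - (2)·-2.0000 - (-4)·-2.0000 - (3)·-2.0000) / (13) = -0.3077
  β = (7 - (2)·-0.3077 - (-3)·-2.0000 - (-3)·-2.0000) / (-12) = 0.3654
  γ = (2 - (-4)·-0.3077 - (4)·0.3654 - (-4)·-2.0000) / (-13) = 0.6686
  δ = (-6 - (2)·-0.3077 - (-3)·0.3654 - (2)·0.6686) / (9) = -0.6251
Residual b − A·x = (1.8190, 12.1307, 5.4990, 0.0003); ∞-norm = 12.1307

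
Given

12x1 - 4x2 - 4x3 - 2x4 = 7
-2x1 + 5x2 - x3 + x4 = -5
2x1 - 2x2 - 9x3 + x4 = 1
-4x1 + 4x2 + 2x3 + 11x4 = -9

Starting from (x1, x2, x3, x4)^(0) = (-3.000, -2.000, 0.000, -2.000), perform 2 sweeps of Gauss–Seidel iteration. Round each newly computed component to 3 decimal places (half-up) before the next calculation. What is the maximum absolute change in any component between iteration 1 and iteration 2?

Iteration 1:
  x1 = (7 - (-4)·-2.000 - (-4)·0.000 - (-2)·-2.000) / (12) = -0.417
  x2 = (-5 - (-2)·-0.417 - (-1)·0.000 - (1)·-2.000) / (5) = -0.767
  x3 = (1 - (2)·-0.417 - (-2)·-0.767 - (1)·-2.000) / (-9) = -0.256
  x4 = (-9 - (-4)·-0.417 - (4)·-0.767 - (2)·-0.256) / (11) = -0.644
Iteration 2:
  x1 = (7 - (-4)·-0.767 - (-4)·-0.256 - (-2)·-0.644) / (12) = 0.135
  x2 = (-5 - (-2)·0.135 - (-1)·-0.256 - (1)·-0.644) / (5) = -0.868
  x3 = (1 - (2)·0.135 - (-2)·-0.868 - (1)·-0.644) / (-9) = 0.040
  x4 = (-9 - (-4)·0.135 - (4)·-0.868 - (2)·0.040) / (11) = -0.461
Change: (0.552, -0.101, 0.296, 0.183) → max |·| = 0.552

0.552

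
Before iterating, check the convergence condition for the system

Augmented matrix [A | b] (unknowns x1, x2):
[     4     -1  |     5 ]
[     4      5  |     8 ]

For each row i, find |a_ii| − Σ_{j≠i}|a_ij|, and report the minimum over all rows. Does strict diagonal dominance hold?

1

row 1: |4| − (1) = 3
row 2: |5| − (4) = 1
minimum over rows = 1 → strictly diagonally dominant (convergence guaranteed)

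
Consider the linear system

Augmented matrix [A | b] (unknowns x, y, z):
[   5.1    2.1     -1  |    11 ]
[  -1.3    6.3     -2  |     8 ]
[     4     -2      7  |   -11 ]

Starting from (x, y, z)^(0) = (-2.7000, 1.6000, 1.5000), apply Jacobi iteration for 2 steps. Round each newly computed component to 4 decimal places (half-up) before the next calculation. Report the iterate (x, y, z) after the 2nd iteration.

(1.7514, 1.7757, -2.2559)

Iteration 1:
  x = (11 - (2.1)·1.6000 - (-1)·1.5000) / (5.1) = 1.7922
  y = (8 - (-1.3)·-2.7000 - (-2)·1.5000) / (6.3) = 1.1889
  z = (-11 - (4)·-2.7000 - (-2)·1.6000) / (7) = 0.4286
Iteration 2:
  x = (11 - (2.1)·1.1889 - (-1)·0.4286) / (5.1) = 1.7514
  y = (8 - (-1.3)·1.7922 - (-2)·0.4286) / (6.3) = 1.7757
  z = (-11 - (4)·1.7922 - (-2)·1.1889) / (7) = -2.2559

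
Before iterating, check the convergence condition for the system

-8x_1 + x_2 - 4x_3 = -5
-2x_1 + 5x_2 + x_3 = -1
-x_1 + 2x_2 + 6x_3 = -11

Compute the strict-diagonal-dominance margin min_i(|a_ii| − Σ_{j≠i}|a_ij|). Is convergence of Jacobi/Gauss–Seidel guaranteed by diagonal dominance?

row 1: |-8| − (1+4) = 3
row 2: |5| − (2+1) = 2
row 3: |6| − (1+2) = 3
minimum over rows = 2 → strictly diagonally dominant (convergence guaranteed)

2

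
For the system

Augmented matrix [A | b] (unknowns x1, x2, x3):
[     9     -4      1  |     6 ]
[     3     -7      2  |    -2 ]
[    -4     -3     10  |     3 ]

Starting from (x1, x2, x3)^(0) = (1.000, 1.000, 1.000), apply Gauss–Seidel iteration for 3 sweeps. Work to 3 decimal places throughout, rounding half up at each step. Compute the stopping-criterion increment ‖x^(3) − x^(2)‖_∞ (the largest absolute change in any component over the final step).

Iteration 1:
  x1 = (6 - (-4)·1.000 - (1)·1.000) / (9) = 1.000
  x2 = (-2 - (3)·1.000 - (2)·1.000) / (-7) = 1.000
  x3 = (3 - (-4)·1.000 - (-3)·1.000) / (10) = 1.000
Iteration 2:
  x1 = (6 - (-4)·1.000 - (1)·1.000) / (9) = 1.000
  x2 = (-2 - (3)·1.000 - (2)·1.000) / (-7) = 1.000
  x3 = (3 - (-4)·1.000 - (-3)·1.000) / (10) = 1.000
Iteration 3:
  x1 = (6 - (-4)·1.000 - (1)·1.000) / (9) = 1.000
  x2 = (-2 - (3)·1.000 - (2)·1.000) / (-7) = 1.000
  x3 = (3 - (-4)·1.000 - (-3)·1.000) / (10) = 1.000
Change: (0.000, 0.000, 0.000) → max |·| = 0.000

0.000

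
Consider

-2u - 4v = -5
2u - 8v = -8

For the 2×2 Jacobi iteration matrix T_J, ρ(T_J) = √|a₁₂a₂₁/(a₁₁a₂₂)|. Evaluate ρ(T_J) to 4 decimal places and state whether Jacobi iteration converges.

a₁₂a₂₁/(a₁₁a₂₂) = (-4)·(2) / ((-2)·(-8)) = -0.500000
ρ = √|-0.500000| = √0.500000 = 0.7071
ρ < 1, so Jacobi converges

0.7071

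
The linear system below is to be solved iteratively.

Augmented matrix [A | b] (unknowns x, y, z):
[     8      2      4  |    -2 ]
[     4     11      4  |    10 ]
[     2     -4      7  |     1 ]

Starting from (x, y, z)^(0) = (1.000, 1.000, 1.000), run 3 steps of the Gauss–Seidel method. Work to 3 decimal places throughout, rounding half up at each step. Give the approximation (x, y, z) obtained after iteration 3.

(-0.945, 0.913, 0.935)

Iteration 1:
  x = (-2 - (2)·1.000 - (4)·1.000) / (8) = -1.000
  y = (10 - (4)·-1.000 - (4)·1.000) / (11) = 0.909
  z = (1 - (2)·-1.000 - (-4)·0.909) / (7) = 0.948
Iteration 2:
  x = (-2 - (2)·0.909 - (4)·0.948) / (8) = -0.951
  y = (10 - (4)·-0.951 - (4)·0.948) / (11) = 0.910
  z = (1 - (2)·-0.951 - (-4)·0.910) / (7) = 0.935
Iteration 3:
  x = (-2 - (2)·0.910 - (4)·0.935) / (8) = -0.945
  y = (10 - (4)·-0.945 - (4)·0.935) / (11) = 0.913
  z = (1 - (2)·-0.945 - (-4)·0.913) / (7) = 0.935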